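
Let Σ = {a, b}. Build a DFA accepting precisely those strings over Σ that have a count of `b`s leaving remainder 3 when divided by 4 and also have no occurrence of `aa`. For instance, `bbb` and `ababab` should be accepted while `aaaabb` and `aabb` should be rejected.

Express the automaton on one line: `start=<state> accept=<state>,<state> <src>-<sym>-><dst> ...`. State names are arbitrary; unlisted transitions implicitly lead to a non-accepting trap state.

Run two small machines in parallel and take their product. The first has 4 states tracking the count of `b`s modulo 4; the second has 3 states tracking partial matches of the forbidden pattern `aa`. A product state is a pair (one from each), accepting exactly when both do. Minimizing collapses redundant product states.
A 9-state machine:
        a   b  
>  S0   S1  S2 
   S1   S3  S2 
   S2   S4  S5 
   S3   S3  S3 
   S4   S3  S5 
   S5   S6  S7 
   S6   S3  S7 
 * S7   S8  S0 
 * S8   S3  S0 
(> = start, * = accepting)

start=S0 accept=S7,S8 S0-a->S1 S0-b->S2 S1-a->S3 S1-b->S2 S2-a->S4 S2-b->S5 S3-a->S3 S3-b->S3 S4-a->S3 S4-b->S5 S5-a->S6 S5-b->S7 S6-a->S3 S6-b->S7 S7-a->S8 S7-b->S0 S8-a->S3 S8-b->S0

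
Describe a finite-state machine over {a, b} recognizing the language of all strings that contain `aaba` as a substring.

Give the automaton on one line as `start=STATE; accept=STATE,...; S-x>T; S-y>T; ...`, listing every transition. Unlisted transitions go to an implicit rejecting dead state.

States q0..q3 record the length of the longest prefix of `aaba` that matches the current input suffix. Reaching q4 means `aaba` has been seen, and we stay there forever. Accept from q4.
5 states suffice.
        a   b  
>  q0   q1  q0 
   q1   q2  q0 
   q2   q2  q3 
   q3   q4  q0 
 * q4   q4  q4 
(> = start, * = accepting)

start=q0; accept=q4; q0-a>q1; q0-b>q0; q1-a>q2; q1-b>q0; q2-a>q2; q2-b>q3; q3-a>q4; q3-b>q0; q4-a>q4; q4-b>q4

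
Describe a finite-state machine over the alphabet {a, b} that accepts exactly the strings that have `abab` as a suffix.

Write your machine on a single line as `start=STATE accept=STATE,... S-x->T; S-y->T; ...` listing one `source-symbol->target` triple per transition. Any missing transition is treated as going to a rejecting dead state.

start=S0; accept=S4; S0-a->S1; S0-b->S0; S1-a->S1; S1-b->S2; S2-a->S3; S2-b->S0; S3-a->S1; S3-b->S4; S4-a->S3; S4-b->S0

Let each state record the length of the longest suffix of the input read so far that is also a prefix of `abab`. S1 means the last symbol is `a`; S2 means the last 2 symbols are `ab`; S3 means the last 3 symbols are `aba`; S4 means the last 4 symbols are `abab`. Accept only at S4, where the string currently ends in `abab`.
        a   b  
>  S0   S1  S0 
   S1   S1  S2 
   S2   S3  S0 
   S3   S1  S4 
 * S4   S3  S0 
(> = start, * = accepting)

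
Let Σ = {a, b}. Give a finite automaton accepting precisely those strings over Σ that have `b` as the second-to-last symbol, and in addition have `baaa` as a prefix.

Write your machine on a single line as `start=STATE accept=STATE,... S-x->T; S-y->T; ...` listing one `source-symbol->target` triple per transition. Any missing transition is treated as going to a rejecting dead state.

start=S0; accept=S7,S8; S0-a->S1; S0-b->S2; S1-a->S1; S1-b->S1; S2-a->S3; S2-b->S1; S3-a->S4; S3-b->S1; S4-a->S5; S4-b->S1; S5-a->S5; S5-b->S6; S6-a->S7; S6-b->S8; S7-a->S5; S7-b->S6; S8-a->S7; S8-b->S8

Handle the two conditions separately and then intersect. The first has 7 states tracking the last 2 symbols read; the second has 6 states tracking whether the input so far still matches the prefix `baaa`. A product state is a pair (one from each), accepting exactly when both do. Equivalent product states are then merged.
9 states suffice.
        a   b  
>  S0   S1  S2 
   S1   S1  S1 
   S2   S3  S1 
   S3   S4  S1 
   S4   S5  S1 
   S5   S5  S6 
   S6   S7  S8 
 * S7   S5  S6 
 * S8   S7  S8 
(> = start, * = accepting)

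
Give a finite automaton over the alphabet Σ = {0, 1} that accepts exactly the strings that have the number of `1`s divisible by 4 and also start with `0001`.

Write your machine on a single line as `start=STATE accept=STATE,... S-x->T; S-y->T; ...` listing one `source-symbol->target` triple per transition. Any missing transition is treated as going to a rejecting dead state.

start=q0; accept=q8; q0-0->q1; q0-1->q2; q1-0->q3; q1-1->q2; q2-0->q2; q2-1->q2; q3-0->q4; q3-1->q2; q4-0->q2; q4-1->q5; q5-0->q5; q5-1->q6; q6-0->q6; q6-1->q7; q7-0->q7; q7-1->q8; q8-0->q8; q8-1->q5

Build one automaton per condition and run them in lockstep. The first has 4 states tracking the count of `1`s modulo 4; the second has 6 states tracking whether the input so far still matches the prefix `0001`. A product state is a pair (one from each), accepting exactly when both do. Minimizing collapses redundant product states.
With 9 states:
        0   1  
>  q0   q1  q2 
   q1   q3  q2 
   q2   q2  q2 
   q3   q4  q2 
   q4   q2  q5 
   q5   q5  q6 
   q6   q6  q7 
   q7   q7  q8 
 * q8   q8  q5 
(> = start, * = accepting)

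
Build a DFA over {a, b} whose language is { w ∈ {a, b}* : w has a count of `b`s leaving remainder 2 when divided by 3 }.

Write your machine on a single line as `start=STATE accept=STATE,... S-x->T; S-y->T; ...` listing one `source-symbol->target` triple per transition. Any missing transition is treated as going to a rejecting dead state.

The only thing that matters is how many `b`s have appeared, reduced mod 3. Use one state per residue: s0 for 0, …, s2 for 2. Reading `b` moves to the next residue; anything else stays put. s2 is accepting.
A 3-state machine:
        a   b  
>  s0   s0  s1 
   s1   s1  s2 
 * s2   s2  s0 
(> = start, * = accepting)

start=s0; accept=s2; s0-a->s0; s0-b->s1; s1-a->s1; s1-b->s2; s2-a->s2; s2-b->s0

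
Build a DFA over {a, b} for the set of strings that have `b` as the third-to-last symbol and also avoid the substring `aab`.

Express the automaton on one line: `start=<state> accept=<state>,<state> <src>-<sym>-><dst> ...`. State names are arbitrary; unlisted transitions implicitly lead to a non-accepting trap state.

Run two small machines in parallel and take their product. The first has 15 states tracking the last 3 symbols read; the second has 4 states tracking partial matches of the forbidden pattern `aab`. A product state is a pair (one from each), accepting exactly when both do. After merging equivalent states the machine shrinks.
A 10-state machine:
        a   b  
>  q0   q1  q2 
   q1   q3  q2 
   q2   q4  q5 
   q3   q3  q3 
   q4   q6  q7 
   q5   q8  q9 
 * q6   q3  q3 
 * q7   q4  q5 
 * q8   q6  q7 
 * q9   q8  q9 
(> = start, * = accepting)

start=q0 accept=q6,q7,q8,q9 q0-a->q1 q0-b->q2 q1-a->q3 q1-b->q2 q2-a->q4 q2-b->q5 q3-a->q3 q3-b->q3 q4-a->q6 q4-b->q7 q5-a->q8 q5-b->q9 q6-a->q3 q6-b->q3 q7-a->q4 q7-b->q5 q8-a->q6 q8-b->q7 q9-a->q8 q9-b->q9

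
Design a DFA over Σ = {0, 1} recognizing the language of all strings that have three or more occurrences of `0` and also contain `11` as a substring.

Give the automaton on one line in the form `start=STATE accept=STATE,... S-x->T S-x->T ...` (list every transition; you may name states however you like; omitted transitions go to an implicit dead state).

Run two small machines in parallel and take their product. The first has 5 states tracking the count of `0`s, saturating at 4; the second has 3 states tracking whether and how much of `11` has been seen. A product state is a pair (one from each), accepting exactly when both do. After merging equivalent states the machine shrinks.
A 12-state machine:
          0    1  
>  q0     q1   q2 
   q1     q3   q4 
   q2     q1   q5 
   q3     q6   q7 
   q4     q3   q8 
   q5     q8   q5 
   q6     q6   q9 
   q7     q6  q10 
   q8    q10   q8 
   q9     q6  q11 
   q10   q11  q10 
 * q11   q11  q11 
(> = start, * = accepting)

start=q0 accept=q11 q0-0->q1 q0-1->q2 q1-0->q3 q1-1->q4 q2-0->q1 q2-1->q5 q3-0->q6 q3-1->q7 q4-0->q3 q4-1->q8 q5-0->q8 q5-1->q5 q6-0->q6 q6-1->q9 q7-0->q6 q7-1->q10 q8-0->q10 q8-1->q8 q9-0->q6 q9-1->q11 q10-0->q11 q10-1->q10 q11-0->q11 q11-1->q11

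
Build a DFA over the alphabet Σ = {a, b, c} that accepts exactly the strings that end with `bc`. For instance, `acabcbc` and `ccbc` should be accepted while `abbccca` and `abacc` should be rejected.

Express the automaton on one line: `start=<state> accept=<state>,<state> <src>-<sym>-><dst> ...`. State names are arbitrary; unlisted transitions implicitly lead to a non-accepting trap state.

Remember how much of `bc` the current input suffix matches. State q0 means no match yet; q1 means the last symbol is `b`; q2 means the last 2 symbols are `bc`. Only q2 accepts. On a mismatch, fall back to the longest proper suffix that is still a prefix of `bc`.
A 3-state machine:
        a   b   c  
>  q0   q0  q1  q0 
   q1   q0  q1  q2 
 * q2   q0  q1  q0 
(> = start, * = accepting)

start=q0 accept=q2 q0-a->q0 q0-b->q1 q0-c->q0 q1-a->q0 q1-b->q1 q1-c->q2 q2-a->q0 q2-b->q1 q2-c->q0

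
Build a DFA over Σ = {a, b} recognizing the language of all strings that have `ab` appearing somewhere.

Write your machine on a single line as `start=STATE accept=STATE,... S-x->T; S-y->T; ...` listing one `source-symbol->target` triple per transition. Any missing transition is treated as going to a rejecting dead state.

Track how much of `ab` has been matched so far: state q0 is no progress, q2 is the absorbing accept state reached once `ab` has occurred. Intermediate states record partial matches; on a mismatch, fall back to the longest reusable overlap.
With 3 states:
        a   b  
>  q0   q1  q0 
   q1   q1  q2 
 * q2   q2  q2 
(> = start, * = accepting)

start=q0; accept=q2; q0-a->q1; q0-b->q0; q1-a->q1; q1-b->q2; q2-a->q2; q2-b->q2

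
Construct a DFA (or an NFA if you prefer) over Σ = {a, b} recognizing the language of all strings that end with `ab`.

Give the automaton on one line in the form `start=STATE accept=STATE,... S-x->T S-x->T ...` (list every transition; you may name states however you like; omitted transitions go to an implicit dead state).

Let each state record the length of the longest suffix of the input read so far that is also a prefix of `ab`. S1 means the last symbol is `a`; S2 means the last 2 symbols are `ab`. Accept only at S2, where the string currently ends in `ab`.
        a   b  
>  S0   S1  S0 
   S1   S1  S2 
 * S2   S1  S0 
(> = start, * = accepting)

start=S0 accept=S2 S0-a->S1 S0-b->S0 S1-a->S1 S1-b->S2 S2-a->S1 S2-b->S0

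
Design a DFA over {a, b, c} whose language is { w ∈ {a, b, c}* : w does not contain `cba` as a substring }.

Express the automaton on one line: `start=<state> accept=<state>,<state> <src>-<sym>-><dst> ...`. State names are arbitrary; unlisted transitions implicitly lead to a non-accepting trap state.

Track partial matches of the forbidden pattern `cba`. State q3 is a dead state reached once `cba` has occurred; every other state accepts. q0 means no part of `cba` is currently matched.
        a   b   c  
>* q0   q0  q0  q1 
 * q1   q0  q2  q1 
 * q2   q3  q0  q1 
   q3   q3  q3  q3 
(> = start, * = accepting)

start=q0 accept=q0,q1,q2 q0-a->q0 q0-b->q0 q0-c->q1 q1-a->q0 q1-b->q2 q1-c->q1 q2-a->q3 q2-b->q0 q2-c->q1 q3-a->q3 q3-b->q3 q3-c->q3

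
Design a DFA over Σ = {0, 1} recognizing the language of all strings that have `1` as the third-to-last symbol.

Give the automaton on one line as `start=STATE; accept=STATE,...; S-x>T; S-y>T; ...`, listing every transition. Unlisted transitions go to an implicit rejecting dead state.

Because acceptance depends on a position counted from the end, the machine has to buffer the most recent 3 symbols. Make each state the string of the last up-to-3 symbols read; on input `x` shift the window left and append `x`. Accept when the buffered window has length 3 and begins with `1`.
15 states suffice.
       0  1 
>  A   B  C 
   B   D  E 
   C   F  G 
   D   H  I 
   E   J  K 
   F   L  M 
   G   N  O 
   H   H  I 
   I   J  K 
   J   L  M 
   K   N  O 
 * L   H  I 
 * M   J  K 
 * N   L  M 
 * O   N  O 
(> = start, * = accepting)

start=A; accept=L,M,N,O; A-0>B; A-1>C; B-0>D; B-1>E; C-0>F; C-1>G; D-0>H; D-1>I; E-0>J; E-1>K; F-0>L; F-1>M; G-0>N; G-1>O; H-0>H; H-1>I; I-0>J; I-1>K; J-0>L; J-1>M; K-0>N; K-1>O; L-0>H; L-1>I; M-0>J; M-1>K; N-0>L; N-1>M; O-0>N; O-1>O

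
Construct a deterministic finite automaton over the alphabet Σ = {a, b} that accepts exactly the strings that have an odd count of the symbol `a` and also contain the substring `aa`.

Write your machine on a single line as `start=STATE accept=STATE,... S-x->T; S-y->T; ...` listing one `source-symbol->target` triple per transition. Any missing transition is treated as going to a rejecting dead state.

Build one automaton per condition and run them in lockstep. One (2 states) tracks the count of `a`s modulo 2; the other (3 states) tracks whether and how much of `aa` has been seen. Each combined state is a pair, one component from each; accept when both components accept.
6 states suffice.
        a   b  
>  s0   s1  s0 
   s1   s2  s3 
   s2   s4  s2 
   s3   s5  s3 
 * s4   s2  s4 
   s5   s4  s0 
(> = start, * = accepting)

start=s0; accept=s4; s0-a->s1; s0-b->s0; s1-a->s2; s1-b->s3; s2-a->s4; s2-b->s2; s3-a->s5; s3-b->s3; s4-a->s2; s4-b->s4; s5-a->s4; s5-b->s0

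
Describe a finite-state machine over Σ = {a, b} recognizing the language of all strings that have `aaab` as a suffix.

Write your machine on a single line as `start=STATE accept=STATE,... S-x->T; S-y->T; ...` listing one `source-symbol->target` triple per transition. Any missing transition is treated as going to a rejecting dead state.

start=S0; accept=S4; S0-a->S1; S0-b->S0; S1-a->S2; S1-b->S0; S2-a->S3; S2-b->S0; S3-a->S3; S3-b->S4; S4-a->S1; S4-b->S0

Remember how much of `aaab` the current input suffix matches. State S0 means no match yet; S1 means the last symbol is `a`; S2 means the last 2 symbols are `aa`; S3 means the last 3 symbols are `aaa`; S4 means the last 4 symbols are `aaab`. Only S4 accepts. On a mismatch, fall back to the longest proper suffix that is still a prefix of `aaab`.
        a   b  
>  S0   S1  S0 
   S1   S2  S0 
   S2   S3  S0 
   S3   S3  S4 
 * S4   S1  S0 
(> = start, * = accepting)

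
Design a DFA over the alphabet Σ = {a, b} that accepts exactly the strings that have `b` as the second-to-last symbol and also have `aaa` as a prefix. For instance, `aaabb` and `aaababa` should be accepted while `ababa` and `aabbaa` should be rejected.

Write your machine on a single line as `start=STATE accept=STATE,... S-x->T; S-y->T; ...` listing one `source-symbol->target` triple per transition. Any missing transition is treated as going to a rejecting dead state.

Handle the two conditions separately and then intersect. One (7 states) tracks the last 2 symbols read; the other (5 states) tracks whether the input so far still matches the prefix `aaa`. Each combined state is a pair, one component from each; accept when both components accept. Minimizing collapses redundant product states.
8 states suffice.
        a   b  
>  S0   S1  S2 
   S1   S3  S2 
   S2   S2  S2 
   S3   S4  S2 
   S4   S4  S5 
   S5   S6  S7 
 * S6   S4  S5 
 * S7   S6  S7 
(> = start, * = accepting)

start=S0; accept=S6,S7; S0-a->S1; S0-b->S2; S1-a->S3; S1-b->S2; S2-a->S2; S2-b->S2; S3-a->S4; S3-b->S2; S4-a->S4; S4-b->S5; S5-a->S6; S5-b->S7; S6-a->S4; S6-b->S5; S7-a->S6; S7-b->S7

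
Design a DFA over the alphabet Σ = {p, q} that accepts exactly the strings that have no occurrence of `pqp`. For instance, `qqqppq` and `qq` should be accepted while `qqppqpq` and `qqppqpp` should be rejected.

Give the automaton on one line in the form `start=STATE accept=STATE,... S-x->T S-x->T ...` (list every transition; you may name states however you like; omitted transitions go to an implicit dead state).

Track partial matches of the forbidden pattern `pqp`. State D is a dead state reached once `pqp` has occurred; every other state accepts. A means no part of `pqp` is currently matched.
A 4-state machine:
       p  q 
>* A   B  A 
 * B   B  C 
 * C   D  A 
   D   D  D 
(> = start, * = accepting)

start=A accept=A,B,C A-p->B A-q->A B-p->B B-q->C C-p->D C-q->A D-p->D D-q->D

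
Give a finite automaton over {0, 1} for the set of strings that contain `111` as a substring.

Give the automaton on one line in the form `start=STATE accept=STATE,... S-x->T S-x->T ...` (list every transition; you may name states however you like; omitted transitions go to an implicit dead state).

start=S0 accept=S3 S0-0->S0 S0-1->S1 S1-0->S0 S1-1->S2 S2-0->S0 S2-1->S3 S3-0->S3 S3-1->S3

Track how much of `111` has been matched so far: state S0 is no progress, S3 is the absorbing accept state reached once `111` has occurred. Intermediate states record partial matches; on a mismatch, fall back to the longest reusable overlap.
With 4 states:
        0   1  
>  S0   S0  S1 
   S1   S0  S2 
   S2   S0  S3 
 * S3   S3  S3 
(> = start, * = accepting)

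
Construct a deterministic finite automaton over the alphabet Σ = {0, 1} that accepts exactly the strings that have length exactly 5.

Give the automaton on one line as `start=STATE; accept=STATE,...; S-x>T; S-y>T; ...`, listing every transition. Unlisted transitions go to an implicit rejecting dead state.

Count input length up to 6: every symbol moves from S0 toward S6, which means 'more than 5' and absorbs. Accept from {S5}.
        0   1  
>  S0   S1  S1 
   S1   S2  S2 
   S2   S3  S3 
   S3   S4  S4 
   S4   S5  S5 
 * S5   S6  S6 
   S6   S6  S6 
(> = start, * = accepting)

start=S0; accept=S5; S0-0>S1; S0-1>S1; S1-0>S2; S1-1>S2; S2-0>S3; S2-1>S3; S3-0>S4; S3-1>S4; S4-0>S5; S4-1>S5; S5-0>S6; S5-1>S6; S6-0>S6; S6-1>S6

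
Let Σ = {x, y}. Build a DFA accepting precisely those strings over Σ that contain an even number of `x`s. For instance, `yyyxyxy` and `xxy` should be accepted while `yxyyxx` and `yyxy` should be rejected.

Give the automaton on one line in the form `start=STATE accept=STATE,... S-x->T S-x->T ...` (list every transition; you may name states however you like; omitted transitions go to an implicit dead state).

The only thing that matters is how many `x`s have appeared, reduced mod 2. Use one state per residue: q0 for 0, …, q1 for 1. Reading `x` moves to the next residue; anything else stays put. q0 is accepting.
2 states suffice.
        x   y  
>* q0   q1  q0 
   q1   q0  q1 
(> = start, * = accepting)

start=q0 accept=q0 q0-x->q1 q0-y->q0 q1-x->q0 q1-y->q1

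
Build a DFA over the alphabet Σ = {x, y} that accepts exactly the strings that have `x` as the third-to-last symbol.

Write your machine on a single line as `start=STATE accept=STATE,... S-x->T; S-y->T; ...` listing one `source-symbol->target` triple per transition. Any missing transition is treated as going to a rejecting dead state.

A DFA must remember the last 3 symbols (since which symbol is third-to-last isn't known until the input ends). Use one state per possible window of the last ≤3 symbols; accept from those whose window starts with `x`.
          x    y  
>  q0     q1   q2 
   q1     q3   q4 
   q2     q5   q6 
   q3     q7   q8 
   q4     q9  q10 
   q5    q11  q12 
   q6    q13  q14 
 * q7     q7   q8 
 * q8     q9  q10 
 * q9    q11  q12 
 * q10   q13  q14 
   q11    q7   q8 
   q12    q9  q10 
   q13   q11  q12 
   q14   q13  q14 
(> = start, * = accepting)

start=q0; accept=q7,q8,q9,q10; q0-x->q1; q0-y->q2; q1-x->q3; q1-y->q4; q2-x->q5; q2-y->q6; q3-x->q7; q3-y->q8; q4-x->q9; q4-y->q10; q5-x->q11; q5-y->q12; q6-x->q13; q6-y->q14; q7-x->q7; q7-y->q8; q8-x->q9; q8-y->q10; q9-x->q11; q9-y->q12; q10-x->q13; q10-y->q14; q11-x->q7; q11-y->q8; q12-x->q9; q12-y->q10; q13-x->q11; q13-y->q12; q14-x->q13; q14-y->q14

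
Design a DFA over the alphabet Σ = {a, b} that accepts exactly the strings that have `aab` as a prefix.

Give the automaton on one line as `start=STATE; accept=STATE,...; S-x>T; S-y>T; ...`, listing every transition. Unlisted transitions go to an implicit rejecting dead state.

Check the first 3 symbols one by one: q0 through q2 record how many have matched `aab` so far; any wrong symbol goes to the dead state q4. After all 3 match we enter the accepting sink q3.
5 states suffice.
        a   b  
>  q0   q1  q4 
   q1   q2  q4 
   q2   q4  q3 
 * q3   q3  q3 
   q4   q4  q4 
(> = start, * = accepting)

start=q0; accept=q3; q0-a>q1; q0-b>q4; q1-a>q2; q1-b>q4; q2-a>q4; q2-b>q3; q3-a>q3; q3-b>q3; q4-a>q4; q4-b>q4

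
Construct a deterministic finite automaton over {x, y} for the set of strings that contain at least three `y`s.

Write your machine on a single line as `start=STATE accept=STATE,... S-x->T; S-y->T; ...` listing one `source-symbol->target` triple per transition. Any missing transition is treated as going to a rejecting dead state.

Only the number of `y`s matters, and only up to 4. Make a chain s0 → s1 → s2 → s3 → s4 advanced by each `y` (with s4 absorbing); every other symbol self-loops. The accepting set is {s3, s4}.
A 5-state machine:
        x   y  
>  s0   s0  s1 
   s1   s1  s2 
   s2   s2  s3 
 * s3   s3  s4 
 * s4   s4  s4 
(> = start, * = accepting)

start=s0; accept=s3,s4; s0-x->s0; s0-y->s1; s1-x->s1; s1-y->s2; s2-x->s2; s2-y->s3; s3-x->s3; s3-y->s4; s4-x->s4; s4-y->s4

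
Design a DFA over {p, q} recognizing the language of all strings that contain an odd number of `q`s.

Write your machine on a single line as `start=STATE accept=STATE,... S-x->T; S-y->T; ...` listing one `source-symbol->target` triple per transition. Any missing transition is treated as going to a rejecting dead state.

The only thing that matters is how many `q`s have appeared, reduced mod 2. Use one state per residue: s0 for 0, …, s1 for 1. Reading `q` moves to the next residue; anything else stays put. s1 is accepting.
        p   q  
>  s0   s0  s1 
 * s1   s1  s0 
(> = start, * = accepting)

start=s0; accept=s1; s0-p->s0; s0-q->s1; s1-p->s1; s1-q->s0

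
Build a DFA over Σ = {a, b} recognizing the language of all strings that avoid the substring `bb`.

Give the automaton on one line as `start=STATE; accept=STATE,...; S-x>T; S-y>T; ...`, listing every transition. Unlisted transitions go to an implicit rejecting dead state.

start=s0; accept=s0,s1; s0-a>s0; s0-b>s1; s1-a>s0; s1-b>s2; s2-a>s2; s2-b>s2

This is the complement of 'contains `bb`'. Use the same substring-matching states — s0 through s2 holding how much of `bb` has just been matched — but flip the accepting set: everything except the trap s2 accepts.
        a   b  
>* s0   s0  s1 
 * s1   s0  s2 
   s2   s2  s2 
(> = start, * = accepting)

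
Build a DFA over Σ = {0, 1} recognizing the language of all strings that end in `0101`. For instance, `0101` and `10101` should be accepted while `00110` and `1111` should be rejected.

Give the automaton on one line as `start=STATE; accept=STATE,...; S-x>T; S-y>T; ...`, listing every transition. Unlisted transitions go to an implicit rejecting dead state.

Let each state record the length of the longest suffix of the input read so far that is also a prefix of `0101`. S1 means the last symbol is `0`; S2 means the last 2 symbols are `01`; S3 means the last 3 symbols are `010`; S4 means the last 4 symbols are `0101`. Accept only at S4, where the string currently ends in `0101`.
A 5-state machine:
        0   1  
>  S0   S1  S0 
   S1   S1  S2 
   S2   S3  S0 
   S3   S1  S4 
 * S4   S3  S0 
(> = start, * = accepting)

start=S0; accept=S4; S0-0>S1; S0-1>S0; S1-0>S1; S1-1>S2; S2-0>S3; S2-1>S0; S3-0>S1; S3-1>S4; S4-0>S3; S4-1>S0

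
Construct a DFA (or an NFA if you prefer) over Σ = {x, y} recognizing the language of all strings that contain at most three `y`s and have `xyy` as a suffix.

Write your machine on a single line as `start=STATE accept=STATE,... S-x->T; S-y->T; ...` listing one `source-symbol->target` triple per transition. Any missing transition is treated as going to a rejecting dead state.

start=S0; accept=S6,S10; S0-x->S1; S0-y->S2; S1-x->S1; S1-y->S3; S2-x->S4; S2-y->S5; S3-x->S4; S3-y->S6; S4-x->S4; S4-y->S7; S5-x->S8; S5-y->S9; S6-x->S8; S6-y->S9; S7-x->S8; S7-y->S10; S8-x->S8; S8-y->S11; S9-x->S12; S9-y->S13; S10-x->S12; S10-y->S13; S11-x->S12; S11-y->S14; S12-x->S12; S12-y->S15; S13-x->S16; S13-y->S13; S14-x->S16; S14-y->S13; S15-x->S16; S15-y->S14; S16-x->S16; S16-y->S15

Handle the two conditions separately and then intersect. One (5 states) tracks the count of `y`s, saturating at 4; the other (4 states) tracks how much of the suffix `xyy` has currently been matched. Each combined state is a pair, one component from each; accept when both components accept.
          x    y  
>  S0     S1   S2 
   S1     S1   S3 
   S2     S4   S5 
   S3     S4   S6 
   S4     S4   S7 
   S5     S8   S9 
 * S6     S8   S9 
   S7     S8  S10 
   S8     S8  S11 
   S9    S12  S13 
 * S10   S12  S13 
   S11   S12  S14 
   S12   S12  S15 
   S13   S16  S13 
   S14   S16  S13 
   S15   S16  S14 
   S16   S16  S15 
(> = start, * = accepting)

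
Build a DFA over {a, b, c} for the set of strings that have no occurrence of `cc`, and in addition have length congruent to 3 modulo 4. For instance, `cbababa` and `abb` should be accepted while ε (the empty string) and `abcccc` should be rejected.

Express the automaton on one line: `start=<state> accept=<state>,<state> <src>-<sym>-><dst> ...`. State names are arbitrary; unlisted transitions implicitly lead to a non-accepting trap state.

Build one automaton per condition and run them in lockstep. The first has 3 states tracking partial matches of the forbidden pattern `cc`; the second has 4 states tracking the input length modulo 4. A product state is a pair (one from each), accepting exactly when both do. Equivalent product states are then merged.
A 9-state machine:
        a   b   c  
>  s0   s1  s1  s2 
   s1   s3  s3  s4 
   s2   s3  s3  s5 
   s3   s6  s6  s7 
   s4   s6  s6  s5 
   s5   s5  s5  s5 
 * s6   s0  s0  s8 
 * s7   s0  s0  s5 
   s8   s1  s1  s5 
(> = start, * = accepting)

start=s0 accept=s6,s7 s0-a->s1 s0-b->s1 s0-c->s2 s1-a->s3 s1-b->s3 s1-c->s4 s2-a->s3 s2-b->s3 s2-c->s5 s3-a->s6 s3-b->s6 s3-c->s7 s4-a->s6 s4-b->s6 s4-c->s5 s5-a->s5 s5-b->s5 s5-c->s5 s6-a->s0 s6-b->s0 s6-c->s8 s7-a->s0 s7-b->s0 s7-c->s5 s8-a->s1 s8-b->s1 s8-c->s5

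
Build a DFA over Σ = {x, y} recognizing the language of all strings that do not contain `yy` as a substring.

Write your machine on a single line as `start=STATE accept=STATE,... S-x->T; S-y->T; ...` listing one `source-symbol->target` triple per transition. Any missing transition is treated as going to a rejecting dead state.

Track partial matches of the forbidden pattern `yy`. State q2 is a dead state reached once `yy` has occurred; every other state accepts. q0 means no part of `yy` is currently matched.
A 3-state machine:
        x   y  
>* q0   q0  q1 
 * q1   q0  q2 
   q2   q2  q2 
(> = start, * = accepting)

start=q0; accept=q0,q1; q0-x->q0; q0-y->q1; q1-x->q0; q1-y->q2; q2-x->q2; q2-y->q2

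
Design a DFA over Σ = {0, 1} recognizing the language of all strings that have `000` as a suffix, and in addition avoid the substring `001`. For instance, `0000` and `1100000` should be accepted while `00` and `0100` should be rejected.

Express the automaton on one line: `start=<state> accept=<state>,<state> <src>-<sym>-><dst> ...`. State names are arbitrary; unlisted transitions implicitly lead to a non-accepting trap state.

Run two small machines in parallel and take their product. The first has 4 states tracking how much of the suffix `000` has currently been matched; the second has 4 states tracking partial matches of the forbidden pattern `001`. A product state is a pair (one from each), accepting exactly when both do. Equivalent product states are then merged.
5 states suffice.
        0   1  
>  S0   S1  S0 
   S1   S2  S0 
   S2   S3  S4 
 * S3   S3  S4 
   S4   S4  S4 
(> = start, * = accepting)

start=S0 accept=S3 S0-0->S1 S0-1->S0 S1-0->S2 S1-1->S0 S2-0->S3 S2-1->S4 S3-0->S3 S3-1->S4 S4-0->S4 S4-1->S4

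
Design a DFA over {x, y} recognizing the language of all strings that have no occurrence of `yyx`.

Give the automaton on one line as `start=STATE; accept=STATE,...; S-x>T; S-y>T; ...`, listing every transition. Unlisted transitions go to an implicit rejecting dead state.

This is the complement of 'contains `yyx`'. Use the same substring-matching states — A through D holding how much of `yyx` has just been matched — but flip the accepting set: everything except the trap D accepts.
       x  y 
>* A   A  B 
 * B   A  C 
 * C   D  C 
   D   D  D 
(> = start, * = accepting)

start=A; accept=A,B,C; A-x>A; A-y>B; B-x>A; B-y>C; C-x>D; C-y>C; D-x>D; D-y>D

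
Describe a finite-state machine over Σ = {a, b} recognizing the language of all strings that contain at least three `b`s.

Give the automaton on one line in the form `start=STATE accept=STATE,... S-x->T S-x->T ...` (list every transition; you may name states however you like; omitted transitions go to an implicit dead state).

Count `b`s, saturating at 4: states S0 through S3 mean 0 through 3 `b`s seen; S4 means more than 3. Each `b` increments (capped at S4); other symbols loop. Accept from {S3, S4}.
        a   b  
>  S0   S0  S1 
   S1   S1  S2 
   S2   S2  S3 
 * S3   S3  S4 
 * S4   S4  S4 
(> = start, * = accepting)

start=S0 accept=S3,S4 S0-a->S0 S0-b->S1 S1-a->S1 S1-b->S2 S2-a->S2 S2-b->S3 S3-a->S3 S3-b->S4 S4-a->S4 S4-b->S4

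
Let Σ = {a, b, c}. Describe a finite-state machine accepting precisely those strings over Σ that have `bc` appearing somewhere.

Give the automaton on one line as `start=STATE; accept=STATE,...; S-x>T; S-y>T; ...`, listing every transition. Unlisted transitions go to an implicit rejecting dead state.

start=s0; accept=s2; s0-a>s0; s0-b>s1; s0-c>s0; s1-a>s0; s1-b>s1; s1-c>s2; s2-a>s2; s2-b>s2; s2-c>s2

Track how much of `bc` has been matched so far: state s0 is no progress, s2 is the absorbing accept state reached once `bc` has occurred. Intermediate states record partial matches; on a mismatch, fall back to the longest reusable overlap.
With 3 states:
        a   b   c  
>  s0   s0  s1  s0 
   s1   s0  s1  s2 
 * s2   s2  s2  s2 
(> = start, * = accepting)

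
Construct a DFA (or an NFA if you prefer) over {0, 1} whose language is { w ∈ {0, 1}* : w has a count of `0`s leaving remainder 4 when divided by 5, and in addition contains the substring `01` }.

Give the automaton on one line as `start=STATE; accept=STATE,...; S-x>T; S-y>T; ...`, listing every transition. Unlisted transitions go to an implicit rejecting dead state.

start=S0; accept=S9; S0-0>S1; S0-1>S0; S1-0>S2; S1-1>S3; S2-0>S4; S2-1>S5; S3-0>S5; S3-1>S3; S4-0>S6; S4-1>S7; S5-0>S7; S5-1>S5; S6-0>S8; S6-1>S9; S7-0>S9; S7-1>S7; S8-0>S1; S8-1>S10; S9-0>S10; S9-1>S9; S10-0>S3; S10-1>S10

Handle the two conditions separately and then intersect. One (5 states) tracks the count of `0`s modulo 5; the other (3 states) tracks whether and how much of `01` has been seen. Each combined state is a pair, one component from each; accept when both components accept.
An 11-state machine:
          0    1  
>  S0     S1   S0 
   S1     S2   S3 
   S2     S4   S5 
   S3     S5   S3 
   S4     S6   S7 
   S5     S7   S5 
   S6     S8   S9 
   S7     S9   S7 
   S8     S1  S10 
 * S9    S10   S9 
   S10    S3  S10 
(> = start, * = accepting)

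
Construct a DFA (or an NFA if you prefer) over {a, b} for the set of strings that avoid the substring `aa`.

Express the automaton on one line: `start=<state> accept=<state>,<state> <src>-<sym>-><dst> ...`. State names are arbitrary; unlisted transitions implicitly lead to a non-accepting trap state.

This is the complement of 'contains `aa`'. Use the same substring-matching states — s0 through s2 holding how much of `aa` has just been matched — but flip the accepting set: everything except the trap s2 accepts.
With 3 states:
        a   b  
>* s0   s1  s0 
 * s1   s2  s0 
   s2   s2  s2 
(> = start, * = accepting)

start=s0 accept=s0,s1 s0-a->s1 s0-b->s0 s1-a->s2 s1-b->s0 s2-a->s2 s2-b->s2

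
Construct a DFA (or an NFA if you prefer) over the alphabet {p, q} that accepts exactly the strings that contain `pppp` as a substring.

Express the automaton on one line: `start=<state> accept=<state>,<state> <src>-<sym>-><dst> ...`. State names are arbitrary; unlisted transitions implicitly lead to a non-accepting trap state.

start=s0 accept=s4 s0-p->s1 s0-q->s0 s1-p->s2 s1-q->s0 s2-p->s3 s2-q->s0 s3-p->s4 s3-q->s0 s4-p->s4 s4-q->s4

Track how much of `pppp` has been matched so far: state s0 is no progress, s4 is the absorbing accept state reached once `pppp` has occurred. Intermediate states record partial matches; on a mismatch, fall back to the longest reusable overlap.
5 states suffice.
        p   q  
>  s0   s1  s0 
   s1   s2  s0 
   s2   s3  s0 
   s3   s4  s0 
 * s4   s4  s4 
(> = start, * = accepting)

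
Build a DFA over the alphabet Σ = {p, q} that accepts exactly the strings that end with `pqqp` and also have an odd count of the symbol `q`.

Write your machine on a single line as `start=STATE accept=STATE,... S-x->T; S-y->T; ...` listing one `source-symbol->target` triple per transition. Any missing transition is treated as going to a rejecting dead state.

Run two small machines in parallel and take their product. The first has 5 states tracking how much of the suffix `pqqp` has currently been matched; the second has 2 states tracking the count of `q`s modulo 2. A product state is a pair (one from each), accepting exactly when both do.
With 10 states:
        p   q  
>  S0   S1  S2 
   S1   S1  S3 
   S2   S4  S0 
   S3   S4  S5 
   S4   S4  S6 
   S5   S7  S2 
   S6   S1  S8 
   S7   S1  S3 
   S8   S9  S0 
 * S9   S4  S6 
(> = start, * = accepting)

start=S0; accept=S9; S0-p->S1; S0-q->S2; S1-p->S1; S1-q->S3; S2-p->S4; S2-q->S0; S3-p->S4; S3-q->S5; S4-p->S4; S4-q->S6; S5-p->S7; S5-q->S2; S6-p->S1; S6-q->S8; S7-p->S1; S7-q->S3; S8-p->S9; S8-q->S0; S9-p->S4; S9-q->S6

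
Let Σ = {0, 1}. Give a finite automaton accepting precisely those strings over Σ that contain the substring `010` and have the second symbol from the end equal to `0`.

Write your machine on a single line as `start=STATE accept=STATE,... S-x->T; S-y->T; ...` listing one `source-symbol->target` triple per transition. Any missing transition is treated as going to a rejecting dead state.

start=s0; accept=s4,s5; s0-0->s1; s0-1->s0; s1-0->s1; s1-1->s2; s2-0->s3; s2-1->s0; s3-0->s4; s3-1->s5; s4-0->s4; s4-1->s5; s5-0->s3; s5-1->s6; s6-0->s3; s6-1->s6

Handle the two conditions separately and then intersect. One (4 states) tracks whether and how much of `010` has been seen; the other (7 states) tracks the last 2 symbols read. Each combined state is a pair, one component from each; accept when both components accept. Equivalent product states are then merged.
A 7-state machine:
        0   1  
>  s0   s1  s0 
   s1   s1  s2 
   s2   s3  s0 
   s3   s4  s5 
 * s4   s4  s5 
 * s5   s3  s6 
   s6   s3  s6 
(> = start, * = accepting)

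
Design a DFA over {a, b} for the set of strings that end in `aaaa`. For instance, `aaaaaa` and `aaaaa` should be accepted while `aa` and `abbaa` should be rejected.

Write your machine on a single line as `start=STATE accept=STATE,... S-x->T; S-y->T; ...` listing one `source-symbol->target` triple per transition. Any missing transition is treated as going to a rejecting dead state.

start=q0; accept=q4; q0-a->q1; q0-b->q0; q1-a->q2; q1-b->q0; q2-a->q3; q2-b->q0; q3-a->q4; q3-b->q0; q4-a->q4; q4-b->q0

Remember how much of `aaaa` the current input suffix matches. State q0 means no match yet; q1 means the last symbol is `a`; q2 means the last 2 symbols are `aa`; q3 means the last 3 symbols are `aaa`; q4 means the last 4 symbols are `aaaa`. Only q4 accepts. On a mismatch, fall back to the longest proper suffix that is still a prefix of `aaaa`.
5 states suffice.
        a   b  
>  q0   q1  q0 
   q1   q2  q0 
   q2   q3  q0 
   q3   q4  q0 
 * q4   q4  q0 
(> = start, * = accepting)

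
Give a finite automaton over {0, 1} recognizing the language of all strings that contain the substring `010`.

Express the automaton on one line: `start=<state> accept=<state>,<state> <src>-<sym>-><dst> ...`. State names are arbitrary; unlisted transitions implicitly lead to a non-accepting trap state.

start=A accept=D A-0->B A-1->A B-0->B B-1->C C-0->D C-1->A D-0->D D-1->D

States A..C record the length of the longest prefix of `010` that matches the current input suffix. Reaching D means `010` has been seen, and we stay there forever. Accept from D.
With 4 states:
       0  1 
>  A   B  A 
   B   B  C 
   C   D  A 
 * D   D  D 
(> = start, * = accepting)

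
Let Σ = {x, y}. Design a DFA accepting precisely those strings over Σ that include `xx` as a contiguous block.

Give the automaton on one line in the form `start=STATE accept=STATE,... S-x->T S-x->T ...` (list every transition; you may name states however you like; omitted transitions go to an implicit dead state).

Track how much of `xx` has been matched so far: state s0 is no progress, s2 is the absorbing accept state reached once `xx` has occurred. Intermediate states record partial matches; on a mismatch, fall back to the longest reusable overlap.
A 3-state machine:
        x   y  
>  s0   s1  s0 
   s1   s2  s0 
 * s2   s2  s2 
(> = start, * = accepting)

start=s0 accept=s2 s0-x->s1 s0-y->s0 s1-x->s2 s1-y->s0 s2-x->s2 s2-y->s2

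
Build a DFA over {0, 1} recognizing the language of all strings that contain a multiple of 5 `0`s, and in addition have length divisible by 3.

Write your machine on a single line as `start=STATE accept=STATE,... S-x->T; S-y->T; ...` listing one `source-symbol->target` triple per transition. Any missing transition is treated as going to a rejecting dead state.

start=S0; accept=S0; S0-0->S1; S0-1->S2; S1-0->S3; S1-1->S4; S2-0->S4; S2-1->S5; S3-0->S6; S3-1->S7; S4-0->S7; S4-1->S8; S5-0->S8; S5-1->S0; S6-0->S9; S6-1->S10; S7-0->S10; S7-1->S11; S8-0->S11; S8-1->S1; S9-0->S5; S9-1->S12; S10-0->S12; S10-1->S13; S11-0->S13; S11-1->S3; S12-0->S0; S12-1->S14; S13-0->S14; S13-1->S6; S14-0->S2; S14-1->S9

Build one automaton per condition and run them in lockstep. One (5 states) tracks the count of `0`s modulo 5; the other (3 states) tracks the input length modulo 3. Each combined state is a pair, one component from each; accept when both components accept.
15 states suffice.
          0    1  
>* S0     S1   S2 
   S1     S3   S4 
   S2     S4   S5 
   S3     S6   S7 
   S4     S7   S8 
   S5     S8   S0 
   S6     S9  S10 
   S7    S10  S11 
   S8    S11   S1 
   S9     S5  S12 
   S10   S12  S13 
   S11   S13   S3 
   S12    S0  S14 
   S13   S14   S6 
   S14    S2   S9 
(> = start, * = accepting)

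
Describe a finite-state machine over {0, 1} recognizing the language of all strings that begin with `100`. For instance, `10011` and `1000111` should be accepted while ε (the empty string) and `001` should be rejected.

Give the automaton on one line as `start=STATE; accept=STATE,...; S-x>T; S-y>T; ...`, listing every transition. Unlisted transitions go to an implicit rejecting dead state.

start=q0; accept=q3; q0-0>q4; q0-1>q1; q1-0>q2; q1-1>q4; q2-0>q3; q2-1>q4; q3-0>q3; q3-1>q3; q4-0>q4; q4-1>q4

Check the first 3 symbols one by one: q0 through q2 record how many have matched `100` so far; any wrong symbol goes to the dead state q4. After all 3 match we enter the accepting sink q3.
        0   1  
>  q0   q4  q1 
   q1   q2  q4 
   q2   q3  q4 
 * q3   q3  q3 
   q4   q4  q4 
(> = start, * = accepting)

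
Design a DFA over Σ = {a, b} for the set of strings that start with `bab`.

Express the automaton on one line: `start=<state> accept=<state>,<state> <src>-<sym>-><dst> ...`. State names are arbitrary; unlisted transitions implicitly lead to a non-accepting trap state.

start=S0 accept=S3 S0-a->S4 S0-b->S1 S1-a->S2 S1-b->S4 S2-a->S4 S2-b->S3 S3-a->S3 S3-b->S3 S4-a->S4 S4-b->S4

Walk along `bab` while the input agrees: from S0 take `b` to S1, and so on. Any deviation drops to the rejecting sink S4. Once S3 is reached the prefix is confirmed and every continuation is accepted.
A 5-state machine:
        a   b  
>  S0   S4  S1 
   S1   S2  S4 
   S2   S4  S3 
 * S3   S3  S3 
   S4   S4  S4 
(> = start, * = accepting)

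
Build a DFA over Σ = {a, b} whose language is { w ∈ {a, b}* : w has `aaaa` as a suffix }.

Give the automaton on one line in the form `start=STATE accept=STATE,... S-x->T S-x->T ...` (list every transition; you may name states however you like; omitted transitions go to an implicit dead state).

start=q0 accept=q4 q0-a->q1 q0-b->q0 q1-a->q2 q1-b->q0 q2-a->q3 q2-b->q0 q3-a->q4 q3-b->q0 q4-a->q4 q4-b->q0

Remember how much of `aaaa` the current input suffix matches. State q0 means no match yet; q1 means the last symbol is `a`; q2 means the last 2 symbols are `aa`; q3 means the last 3 symbols are `aaa`; q4 means the last 4 symbols are `aaaa`. Only q4 accepts. On a mismatch, fall back to the longest proper suffix that is still a prefix of `aaaa`.
A 5-state machine:
        a   b  
>  q0   q1  q0 
   q1   q2  q0 
   q2   q3  q0 
   q3   q4  q0 
 * q4   q4  q0 
(> = start, * = accepting)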